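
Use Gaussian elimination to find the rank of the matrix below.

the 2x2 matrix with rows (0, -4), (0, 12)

Row reduction:
R2 <- R2 - (-3)*R1:  [ 0  0 ]
Row echelon form:
[ 0  -4 ]
[ 0   0 ]
Nonzero rows / pivot columns: 1

rank(A) = 1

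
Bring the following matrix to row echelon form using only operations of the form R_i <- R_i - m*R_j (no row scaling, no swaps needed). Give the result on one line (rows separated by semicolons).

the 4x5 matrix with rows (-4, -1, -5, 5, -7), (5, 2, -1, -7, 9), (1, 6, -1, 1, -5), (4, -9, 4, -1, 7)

Forward elimination:
R2 <- R2 - (-5/4)*R1:  [     0    3/4  -29/4   -3/4    1/4 ]
R3 <- R3 - (-1/4)*R1:  [     0   23/4   -9/4    9/4  -27/4 ]
R4 <- R4 - (-1)*R1:  [   0  -10   -1    4    0 ]
R3 <- R3 - (23/3)*R2:  [     0      0  160/3      8  -26/3 ]
R4 <- R4 - (-40/3)*R2:  [      0       0  -293/3      -6    10/3 ]
R4 <- R4 - (-293/160)*R3:  [        0         0         0    173/20  -1003/80 ]
Row echelon form:
[ -4   -1     -5       5        -7 ]
[  0  3/4  -29/4    -3/4       1/4 ]
[  0    0  160/3       8     -26/3 ]
[  0    0      0  173/20  -1003/80 ]

REF = [-4 -1 -5 5 -7; 0 3/4 -29/4 -3/4 1/4; 0 0 160/3 8 -26/3; 0 0 0 173/20 -1003/80]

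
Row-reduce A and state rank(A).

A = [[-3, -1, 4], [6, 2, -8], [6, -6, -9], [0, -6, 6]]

Row reduction:
R2 <- R2 - (-2)*R1:  [ 0  0  0 ]
R3 <- R3 - (-2)*R1:  [  0  -8  -1 ]
R2 <-> R3   (pivot in column 2 was zero)
[ -3  -1   4 ]
[  0  -8  -1 ]
[  0   0   0 ]
[  0  -6   6 ]
R4 <- R4 - (3/4)*R2:  [    0     0  27/4 ]
R3 <-> R4   (pivot in column 3 was zero)
[ -3  -1     4 ]
[  0  -8    -1 ]
[  0   0  27/4 ]
[  0   0     0 ]
Row echelon form:
[ -3  -1     4 ]
[  0  -8    -1 ]
[  0   0  27/4 ]
[  0   0     0 ]
Nonzero rows / pivot columns: 3

rank(A) = 3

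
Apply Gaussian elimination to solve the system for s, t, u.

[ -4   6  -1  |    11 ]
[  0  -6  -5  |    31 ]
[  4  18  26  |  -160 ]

Forward elimination on [A|b]:
R3 <- R3 - (-1)*R1:  [    0    24    25  -149 ]
R3 <- R3 - (-4)*R2:  [   0    0    5  -25 ]
Row echelon form:
[ -4   6  -1  |   11 ]
[  0  -6  -5  |   31 ]
[  0   0   5  |  -25 ]
Back-substitution:
u = (-25) / 5 = -5
t = (31 - (-5)*(-5)) / -6 = -1
s = (11 - (6)*(-1) - (-1)*(-5)) / -4 = -3

(-3, -1, -5)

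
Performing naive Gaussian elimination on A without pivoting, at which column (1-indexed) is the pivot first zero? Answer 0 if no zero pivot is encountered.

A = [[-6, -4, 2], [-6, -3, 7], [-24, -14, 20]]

first zero-pivot column = 0

Naive forward elimination:
R2 <- R2 - (1)*R1:  [ 0  1  5 ]
R3 <- R3 - (4)*R1:  [  0   2  12 ]
R3 <- R3 - (2)*R2:  [ 0  0  2 ]
All pivots nonzero; naive elimination completes without hitting a zero pivot.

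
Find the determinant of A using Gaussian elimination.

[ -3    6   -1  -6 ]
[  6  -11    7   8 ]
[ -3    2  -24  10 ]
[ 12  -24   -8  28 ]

Forward elimination:
R2 <- R2 - (-2)*R1:  [  0   1   5  -4 ]
R3 <- R3 - (1)*R1:  [   0   -4  -23   16 ]
R4 <- R4 - (-4)*R1:  [   0    0  -12    4 ]
R3 <- R3 - (-4)*R2:  [  0   0  -3   0 ]
R4 <- R4 - (4)*R3:  [ 0  0  0  4 ]
Upper-triangular form:
[ -3  6  -1  -6 ]
[  0  1   5  -4 ]
[  0  0  -3   0 ]
[  0  0   0   4 ]
det(A) = (-1)^0 * (-3) * (1) * (-3) * (4) = 36  (0 row swaps -> sign +1)

det(A) = 36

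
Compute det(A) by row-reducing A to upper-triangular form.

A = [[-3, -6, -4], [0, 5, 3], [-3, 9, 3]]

Forward elimination:
R3 <- R3 - (1)*R1:  [  0  15   7 ]
R3 <- R3 - (3)*R2:  [  0   0  -2 ]
Upper-triangular form:
[ -3  -6  -4 ]
[  0   5   3 ]
[  0   0  -2 ]
det(A) = (-1)^0 * (-3) * (5) * (-2) = 30  (0 row swaps -> sign +1)

det(A) = 30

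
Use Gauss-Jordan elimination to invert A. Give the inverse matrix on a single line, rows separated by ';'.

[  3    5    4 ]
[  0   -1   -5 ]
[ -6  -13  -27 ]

Gauss-Jordan on [A | I]:
R1 <- (1/3)*R1:  [   1  5/3  4/3  |  1/3    0    0 ]
R3 <- R3 - (-6)*R1:  [   0   -3  -19  |    2    0    1 ]
R2 <- (1/-1)*R2:  [  0   1   5  |   0  -1   0 ]
R1 <- R1 - (5/3)*R2:  [   1    0   -7  |  1/3  5/3    0 ]
R3 <- R3 - (-3)*R2:  [  0   0  -4  |   2  -3   1 ]
R3 <- (1/-4)*R3:  [    0     0     1  |  -1/2   3/4  -1/4 ]
R1 <- R1 - (-7)*R3:  [     1      0      0  |  -19/6  83/12   -7/4 ]
R2 <- R2 - (5)*R3:  [     0      1      0  |    5/2  -19/4    5/4 ]
Right block of [I | A^{-1}] is the inverse:
[ -19/6  83/12  -7/4 ]
[   5/2  -19/4   5/4 ]
[  -1/2    3/4  -1/4 ]

inverse = [-19/6 83/12 -7/4; 5/2 -19/4 5/4; -1/2 3/4 -1/4]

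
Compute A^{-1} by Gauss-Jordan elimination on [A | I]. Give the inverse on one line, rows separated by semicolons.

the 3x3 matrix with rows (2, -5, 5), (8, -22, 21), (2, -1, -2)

Gauss-Jordan on [A | I]:
R1 <- (1/2)*R1:  [    1  -5/2   5/2  |   1/2     0     0 ]
R2 <- R2 - (8)*R1:  [  0  -2   1  |  -4   1   0 ]
R3 <- R3 - (2)*R1:  [  0   4  -7  |  -1   0   1 ]
R2 <- (1/-2)*R2:  [    0     1  -1/2  |     2  -1/2     0 ]
R1 <- R1 - (-5/2)*R2:  [    1     0   5/4  |  11/2  -5/4     0 ]
R3 <- R3 - (4)*R2:  [  0   0  -5  |  -9   2   1 ]
R3 <- (1/-5)*R3:  [    0     0     1  |   9/5  -2/5  -1/5 ]
R1 <- R1 - (5/4)*R3:  [    1     0     0  |  13/4  -3/4   1/4 ]
R2 <- R2 - (-1/2)*R3:  [     0      1      0  |  29/10  -7/10  -1/10 ]
Right block of [I | A^{-1}] is the inverse:
[  13/4   -3/4    1/4 ]
[ 29/10  -7/10  -1/10 ]
[   9/5   -2/5   -1/5 ]

inverse = [13/4 -3/4 1/4; 29/10 -7/10 -1/10; 9/5 -2/5 -1/5]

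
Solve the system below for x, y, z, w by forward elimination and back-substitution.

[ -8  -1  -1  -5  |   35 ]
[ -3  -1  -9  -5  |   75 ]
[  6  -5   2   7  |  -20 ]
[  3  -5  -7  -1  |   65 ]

Forward elimination on [A|b]:
R2 <- R2 - (3/8)*R1:  [     0   -5/8  -69/8  -25/8  495/8 ]
R3 <- R3 - (-3/4)*R1:  [     0  -23/4    5/4   13/4   25/4 ]
R4 <- R4 - (-3/8)*R1:  [     0  -43/8  -59/8  -23/8  625/8 ]
R3 <- R3 - (46/5)*R2:  [     0      0  403/5     32   -563 ]
R4 <- R4 - (43/5)*R2:  [     0      0  334/5     24   -454 ]
R4 <- R4 - (334/403)*R3:  [         0          0          0  -1016/403   5080/403 ]
Row echelon form:
[ -8    -1     -1         -5  |        35 ]
[  0  -5/8  -69/8      -25/8  |     495/8 ]
[  0     0  403/5         32  |      -563 ]
[  0     0      0  -1016/403  |  5080/403 ]
Back-substitution:
w = (5080/403) / (-1016/403) = -5
z = (-563 - (32)*(-5)) / (403/5) = -5
y = (495/8 - (-69/8)*(-5) - (-25/8)*(-5)) / (-5/8) = -5
x = (35 - (-1)*(-5) - (-1)*(-5) - (-5)*(-5)) / -8 = 0

(0, -5, -5, -5)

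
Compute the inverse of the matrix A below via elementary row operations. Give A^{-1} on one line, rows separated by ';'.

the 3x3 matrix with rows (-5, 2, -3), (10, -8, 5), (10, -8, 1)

Gauss-Jordan on [A | I]:
R1 <- (1/-5)*R1:  [    1  -2/5   3/5  |  -1/5     0     0 ]
R2 <- R2 - (10)*R1:  [  0  -4  -1  |   2   1   0 ]
R3 <- R3 - (10)*R1:  [  0  -4  -5  |   2   0   1 ]
R2 <- (1/-4)*R2:  [    0     1   1/4  |  -1/2  -1/4     0 ]
R1 <- R1 - (-2/5)*R2:  [     1      0   7/10  |   -2/5  -1/10      0 ]
R3 <- R3 - (-4)*R2:  [  0   0  -4  |   0  -1   1 ]
R3 <- (1/-4)*R3:  [    0     0     1  |     0   1/4  -1/4 ]
R1 <- R1 - (7/10)*R3:  [      1       0       0  |    -2/5  -11/40    7/40 ]
R2 <- R2 - (1/4)*R3:  [     0      1      0  |   -1/2  -5/16   1/16 ]
Right block of [I | A^{-1}] is the inverse:
[ -2/5  -11/40  7/40 ]
[ -1/2   -5/16  1/16 ]
[    0     1/4  -1/4 ]

inverse = [-2/5 -11/40 7/40; -1/2 -5/16 1/16; 0 1/4 -1/4]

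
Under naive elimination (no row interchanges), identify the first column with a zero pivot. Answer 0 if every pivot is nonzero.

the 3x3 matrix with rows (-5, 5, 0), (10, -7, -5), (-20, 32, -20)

first zero-pivot column = 3

Naive forward elimination:
R2 <- R2 - (-2)*R1:  [  0   3  -5 ]
R3 <- R3 - (4)*R1:  [   0   12  -20 ]
R3 <- R3 - (4)*R2:  [ 0  0  0 ]
Matrix at this point:
[ -5  5   0 ]
[  0  3  -5 ]
[  0  0   0 ]
Pivot entry (3,3) in the last row is zero and there are no rows below to swap with -> zero pivot in column 3 (A is singular).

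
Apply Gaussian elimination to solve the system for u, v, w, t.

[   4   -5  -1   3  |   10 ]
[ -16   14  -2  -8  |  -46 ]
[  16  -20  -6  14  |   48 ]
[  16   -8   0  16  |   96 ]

Forward elimination on [A|b]:
R2 <- R2 - (-4)*R1:  [  0  -6  -6   4  -6 ]
R3 <- R3 - (4)*R1:  [  0   0  -2   2   8 ]
R4 <- R4 - (4)*R1:  [  0  12   4   4  56 ]
R4 <- R4 - (-2)*R2:  [  0   0  -8  12  44 ]
R4 <- R4 - (4)*R3:  [  0   0   0   4  12 ]
Row echelon form:
[ 4  -5  -1  3  |  10 ]
[ 0  -6  -6  4  |  -6 ]
[ 0   0  -2  2  |   8 ]
[ 0   0   0  4  |  12 ]
Back-substitution:
t = (12) / 4 = 3
w = (8 - (2)*(3)) / -2 = -1
v = (-6 - (-6)*(-1) - (4)*(3)) / -6 = 4
u = (10 - (-5)*(4) - (-1)*(-1) - (3)*(3)) / 4 = 5

(5, 4, -1, 3)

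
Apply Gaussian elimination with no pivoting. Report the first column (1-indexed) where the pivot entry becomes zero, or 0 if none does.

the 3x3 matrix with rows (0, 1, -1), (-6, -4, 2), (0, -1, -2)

first zero-pivot column = 1

Naive forward elimination:
Pivot entry (1,1) is zero but row 2 has -6 in column 1 -> naive elimination stops; a row interchange (e.g. R1 <-> R2) would be required here.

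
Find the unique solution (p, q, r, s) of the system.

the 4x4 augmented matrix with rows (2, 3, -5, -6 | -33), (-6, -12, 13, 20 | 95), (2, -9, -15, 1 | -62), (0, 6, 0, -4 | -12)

Forward elimination on [A|b]:
R2 <- R2 - (-3)*R1:  [  0  -3  -2   2  -4 ]
R3 <- R3 - (1)*R1:  [   0  -12  -10    7  -29 ]
R3 <- R3 - (4)*R2:  [   0    0   -2   -1  -13 ]
R4 <- R4 - (-2)*R2:  [   0    0   -4    0  -20 ]
R4 <- R4 - (2)*R3:  [ 0  0  0  2  6 ]
Row echelon form:
[ 2   3  -5  -6  |  -33 ]
[ 0  -3  -2   2  |   -4 ]
[ 0   0  -2  -1  |  -13 ]
[ 0   0   0   2  |    6 ]
Back-substitution:
s = (6) / 2 = 3
r = (-13 - (-1)*(3)) / -2 = 5
q = (-4 - (-2)*(5) - (2)*(3)) / -3 = 0
p = (-33 - (3)*(0) - (-5)*(5) - (-6)*(3)) / 2 = 5

(5, 0, 5, 3)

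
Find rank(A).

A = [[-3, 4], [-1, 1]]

Row reduction:
R2 <- R2 - (1/3)*R1:  [    0  -1/3 ]
Row echelon form:
[ -3     4 ]
[  0  -1/3 ]
Nonzero rows / pivot columns: 2

rank(A) = 2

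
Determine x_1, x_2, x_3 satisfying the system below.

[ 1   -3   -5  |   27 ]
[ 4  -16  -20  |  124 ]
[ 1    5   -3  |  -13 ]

Forward elimination on [A|b]:
R2 <- R2 - (4)*R1:  [  0  -4   0  16 ]
R3 <- R3 - (1)*R1:  [   0    8    2  -40 ]
R3 <- R3 - (-2)*R2:  [  0   0   2  -8 ]
Row echelon form:
[ 1  -3  -5  |  27 ]
[ 0  -4   0  |  16 ]
[ 0   0   2  |  -8 ]
Back-substitution:
x_3 = (-8) / 2 = -4
x_2 = (16) / -4 = -4
x_1 = (27 - (-3)*(-4) - (-5)*(-4)) / 1 = -5

(-5, -4, -4)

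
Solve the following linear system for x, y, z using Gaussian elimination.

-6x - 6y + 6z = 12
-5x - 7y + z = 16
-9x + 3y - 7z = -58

(4, -5, 1)

Forward elimination on [A|b]:
R2 <- R2 - (5/6)*R1:  [  0  -2  -4   6 ]
R3 <- R3 - (3/2)*R1:  [   0   12  -16  -76 ]
R3 <- R3 - (-6)*R2:  [   0    0  -40  -40 ]
Row echelon form:
[ -6  -6    6  |   12 ]
[  0  -2   -4  |    6 ]
[  0   0  -40  |  -40 ]
Back-substitution:
z = (-40) / -40 = 1
y = (6 - (-4)*(1)) / -2 = -5
x = (12 - (-6)*(-5) - (6)*(1)) / -6 = 4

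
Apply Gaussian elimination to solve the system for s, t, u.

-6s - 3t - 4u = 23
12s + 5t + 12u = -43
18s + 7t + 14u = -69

Forward elimination on [A|b]:
R2 <- R2 - (-2)*R1:  [  0  -1   4   3 ]
R3 <- R3 - (-3)*R1:  [  0  -2   2   0 ]
R3 <- R3 - (2)*R2:  [  0   0  -6  -6 ]
Row echelon form:
[ -6  -3  -4  |  23 ]
[  0  -1   4  |   3 ]
[  0   0  -6  |  -6 ]
Back-substitution:
u = (-6) / -6 = 1
t = (3 - (4)*(1)) / -1 = 1
s = (23 - (-3)*(1) - (-4)*(1)) / -6 = -5

(-5, 1, 1)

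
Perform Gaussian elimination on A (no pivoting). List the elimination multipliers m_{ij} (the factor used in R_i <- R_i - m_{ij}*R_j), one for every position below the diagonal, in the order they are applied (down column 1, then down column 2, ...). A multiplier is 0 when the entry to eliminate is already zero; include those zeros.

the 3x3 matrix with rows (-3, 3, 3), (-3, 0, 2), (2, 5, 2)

multipliers: 1, -2/3, -7/3

Forward elimination:
R2 <- R2 - (1)*R1:  [  0  -3  -1 ]
R3 <- R3 - (-2/3)*R1:  [ 0  7  4 ]
R3 <- R3 - (-7/3)*R2:  [   0    0  5/3 ]
Multipliers (in order of application): m_{21} = 1, m_{31} = -2/3, m_{32} = -7/3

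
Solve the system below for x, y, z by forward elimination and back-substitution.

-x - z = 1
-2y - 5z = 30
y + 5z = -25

(3, -5, -4)

Forward elimination on [A|b]:
R3 <- R3 - (-1/2)*R2:  [   0    0  5/2  -10 ]
Row echelon form:
[ -1   0   -1  |    1 ]
[  0  -2   -5  |   30 ]
[  0   0  5/2  |  -10 ]
Back-substitution:
z = (-10) / (5/2) = -4
y = (30 - (-5)*(-4)) / -2 = -5
x = (1 - (-1)*(-4)) / -1 = 3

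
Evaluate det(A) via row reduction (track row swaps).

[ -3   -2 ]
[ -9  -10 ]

Forward elimination:
R2 <- R2 - (3)*R1:  [  0  -4 ]
Upper-triangular form:
[ -3  -2 ]
[  0  -4 ]
det(A) = (-1)^0 * (-3) * (-4) = 12  (0 row swaps -> sign +1)

det(A) = 12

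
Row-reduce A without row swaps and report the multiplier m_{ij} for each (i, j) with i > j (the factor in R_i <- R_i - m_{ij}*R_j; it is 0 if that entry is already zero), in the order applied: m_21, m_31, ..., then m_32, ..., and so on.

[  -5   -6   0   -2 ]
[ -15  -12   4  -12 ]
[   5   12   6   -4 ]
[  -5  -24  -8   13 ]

multipliers: 3, -1, 1, 1, -3, 2

Forward elimination:
R2 <- R2 - (3)*R1:  [  0   6   4  -6 ]
R3 <- R3 - (-1)*R1:  [  0   6   6  -6 ]
R4 <- R4 - (1)*R1:  [   0  -18   -8   15 ]
R3 <- R3 - (1)*R2:  [ 0  0  2  0 ]
R4 <- R4 - (-3)*R2:  [  0   0   4  -3 ]
R4 <- R4 - (2)*R3:  [  0   0   0  -3 ]
Multipliers (in order of application): m_{21} = 3, m_{31} = -1, m_{41} = 1, m_{32} = 1, m_{42} = -3, m_{43} = 2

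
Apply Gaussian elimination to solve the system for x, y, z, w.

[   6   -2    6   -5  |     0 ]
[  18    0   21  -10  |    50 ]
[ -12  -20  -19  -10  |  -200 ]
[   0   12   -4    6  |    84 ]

(5, 5, 0, 4)

Forward elimination on [A|b]:
R2 <- R2 - (3)*R1:  [  0   6   3   5  50 ]
R3 <- R3 - (-2)*R1:  [    0   -24    -7   -20  -200 ]
R3 <- R3 - (-4)*R2:  [ 0  0  5  0  0 ]
R4 <- R4 - (2)*R2:  [   0    0  -10   -4  -16 ]
R4 <- R4 - (-2)*R3:  [   0    0    0   -4  -16 ]
Row echelon form:
[ 6  -2  6  -5  |    0 ]
[ 0   6  3   5  |   50 ]
[ 0   0  5   0  |    0 ]
[ 0   0  0  -4  |  -16 ]
Back-substitution:
w = (-16) / -4 = 4
z = (0) / 5 = 0
y = (50 - (3)*(0) - (5)*(4)) / 6 = 5
x = (0 - (-2)*(5) - (6)*(0) - (-5)*(4)) / 6 = 5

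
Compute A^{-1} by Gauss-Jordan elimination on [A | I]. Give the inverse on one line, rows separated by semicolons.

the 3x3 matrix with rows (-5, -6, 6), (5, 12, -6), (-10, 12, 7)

Gauss-Jordan on [A | I]:
R1 <- (1/-5)*R1:  [    1   6/5  -6/5  |  -1/5     0     0 ]
R2 <- R2 - (5)*R1:  [ 0  6  0  |  1  1  0 ]
R3 <- R3 - (-10)*R1:  [  0  24  -5  |  -2   0   1 ]
R2 <- (1/6)*R2:  [   0    1    0  |  1/6  1/6    0 ]
R1 <- R1 - (6/5)*R2:  [    1     0  -6/5  |  -2/5  -1/5     0 ]
R3 <- R3 - (24)*R2:  [  0   0  -5  |  -6  -4   1 ]
R3 <- (1/-5)*R3:  [    0     0     1  |   6/5   4/5  -1/5 ]
R1 <- R1 - (-6/5)*R3:  [     1      0      0  |  26/25  19/25  -6/25 ]
Right block of [I | A^{-1}] is the inverse:
[ 26/25  19/25  -6/25 ]
[   1/6    1/6      0 ]
[   6/5    4/5   -1/5 ]

inverse = [26/25 19/25 -6/25; 1/6 1/6 0; 6/5 4/5 -1/5]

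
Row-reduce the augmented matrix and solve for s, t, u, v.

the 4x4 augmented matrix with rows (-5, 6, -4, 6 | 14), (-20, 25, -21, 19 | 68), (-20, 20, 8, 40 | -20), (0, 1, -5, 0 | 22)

(0, -3, -5, 2)

Forward elimination on [A|b]:
R2 <- R2 - (4)*R1:  [  0   1  -5  -5  12 ]
R3 <- R3 - (4)*R1:  [   0   -4   24   16  -76 ]
R3 <- R3 - (-4)*R2:  [   0    0    4   -4  -28 ]
R4 <- R4 - (1)*R2:  [  0   0   0   5  10 ]
Row echelon form:
[ -5  6  -4   6  |   14 ]
[  0  1  -5  -5  |   12 ]
[  0  0   4  -4  |  -28 ]
[  0  0   0   5  |   10 ]
Back-substitution:
v = (10) / 5 = 2
u = (-28 - (-4)*(2)) / 4 = -5
t = (12 - (-5)*(-5) - (-5)*(2)) / 1 = -3
s = (14 - (6)*(-3) - (-4)*(-5) - (6)*(2)) / -5 = 0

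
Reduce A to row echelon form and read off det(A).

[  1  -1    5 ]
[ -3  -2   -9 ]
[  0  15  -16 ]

det(A) = -10

Forward elimination:
R2 <- R2 - (-3)*R1:  [  0  -5   6 ]
R3 <- R3 - (-3)*R2:  [ 0  0  2 ]
Upper-triangular form:
[ 1  -1  5 ]
[ 0  -5  6 ]
[ 0   0  2 ]
det(A) = (-1)^0 * (1) * (-5) * (2) = -10  (0 row swaps -> sign +1)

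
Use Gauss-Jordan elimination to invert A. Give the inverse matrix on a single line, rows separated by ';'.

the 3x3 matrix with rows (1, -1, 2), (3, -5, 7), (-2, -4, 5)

inverse = [-1/4 1/4 -1/4; 29/12 -3/4 1/12; 11/6 -1/2 1/6]

Gauss-Jordan on [A | I]:
R2 <- R2 - (3)*R1:  [  0  -2   1  |  -3   1   0 ]
R3 <- R3 - (-2)*R1:  [  0  -6   9  |   2   0   1 ]
R2 <- (1/-2)*R2:  [    0     1  -1/2  |   3/2  -1/2     0 ]
R1 <- R1 - (-1)*R2:  [    1     0   3/2  |   5/2  -1/2     0 ]
R3 <- R3 - (-6)*R2:  [  0   0   6  |  11  -3   1 ]
R3 <- (1/6)*R3:  [    0     0     1  |  11/6  -1/2   1/6 ]
R1 <- R1 - (3/2)*R3:  [    1     0     0  |  -1/4   1/4  -1/4 ]
R2 <- R2 - (-1/2)*R3:  [     0      1      0  |  29/12   -3/4   1/12 ]
Right block of [I | A^{-1}] is the inverse:
[  -1/4   1/4  -1/4 ]
[ 29/12  -3/4  1/12 ]
[  11/6  -1/2   1/6 ]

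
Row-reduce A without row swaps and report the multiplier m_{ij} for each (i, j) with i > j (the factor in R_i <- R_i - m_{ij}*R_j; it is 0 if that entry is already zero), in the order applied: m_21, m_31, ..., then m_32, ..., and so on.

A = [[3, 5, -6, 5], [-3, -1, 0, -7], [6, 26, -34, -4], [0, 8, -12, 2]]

Forward elimination:
R2 <- R2 - (-1)*R1:  [  0   4  -6  -2 ]
R3 <- R3 - (2)*R1:  [   0   16  -22  -14 ]
R4: entry in column 1 is already 0 -> m_{41} = 0 (no row operation needed)
R3 <- R3 - (4)*R2:  [  0   0   2  -6 ]
R4 <- R4 - (2)*R2:  [ 0  0  0  6 ]
R4: entry in column 3 is already 0 -> m_{43} = 0 (no row operation needed)
Multipliers (in order of application): m_{21} = -1, m_{31} = 2, m_{41} = 0, m_{32} = 4, m_{42} = 2, m_{43} = 0

multipliers: -1, 2, 0, 4, 2, 0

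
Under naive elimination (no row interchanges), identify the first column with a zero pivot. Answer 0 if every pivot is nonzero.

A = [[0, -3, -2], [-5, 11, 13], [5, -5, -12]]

first zero-pivot column = 1

Naive forward elimination:
Pivot entry (1,1) is zero but row 2 has -5 in column 1 -> naive elimination stops; a row interchange (e.g. R1 <-> R2) would be required here.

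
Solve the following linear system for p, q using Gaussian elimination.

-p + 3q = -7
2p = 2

Forward elimination on [A|b]:
R2 <- R2 - (-2)*R1:  [   0    6  -12 ]
Row echelon form:
[ -1  3  |   -7 ]
[  0  6  |  -12 ]
Back-substitution:
q = (-12) / 6 = -2
p = (-7 - (3)*(-2)) / -1 = 1

(1, -2)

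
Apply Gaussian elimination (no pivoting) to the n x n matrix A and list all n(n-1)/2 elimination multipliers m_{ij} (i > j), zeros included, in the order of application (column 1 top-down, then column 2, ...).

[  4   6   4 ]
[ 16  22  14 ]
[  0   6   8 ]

multipliers: 4, 0, -3

Forward elimination:
R2 <- R2 - (4)*R1:  [  0  -2  -2 ]
R3: entry in column 1 is already 0 -> m_{31} = 0 (no row operation needed)
R3 <- R3 - (-3)*R2:  [ 0  0  2 ]
Multipliers (in order of application): m_{21} = 4, m_{31} = 0, m_{32} = -3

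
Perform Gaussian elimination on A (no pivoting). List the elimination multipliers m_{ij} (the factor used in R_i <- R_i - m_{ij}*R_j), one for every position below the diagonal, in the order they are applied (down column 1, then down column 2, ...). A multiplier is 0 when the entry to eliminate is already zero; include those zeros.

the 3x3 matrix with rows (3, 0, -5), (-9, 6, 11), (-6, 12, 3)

Forward elimination:
R2 <- R2 - (-3)*R1:  [  0   6  -4 ]
R3 <- R3 - (-2)*R1:  [  0  12  -7 ]
R3 <- R3 - (2)*R2:  [ 0  0  1 ]
Multipliers (in order of application): m_{21} = -3, m_{31} = -2, m_{32} = 2

multipliers: -3, -2, 2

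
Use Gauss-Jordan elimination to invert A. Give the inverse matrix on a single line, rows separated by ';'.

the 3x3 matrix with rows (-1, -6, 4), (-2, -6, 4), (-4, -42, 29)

Gauss-Jordan on [A | I]:
R1 <- (1/-1)*R1:  [  1   6  -4  |  -1   0   0 ]
R2 <- R2 - (-2)*R1:  [  0   6  -4  |  -2   1   0 ]
R3 <- R3 - (-4)*R1:  [   0  -18   13  |   -4    0    1 ]
R2 <- (1/6)*R2:  [    0     1  -2/3  |  -1/3   1/6     0 ]
R1 <- R1 - (6)*R2:  [  1   0   0  |   1  -1   0 ]
R3 <- R3 - (-18)*R2:  [   0    0    1  |  -10    3    1 ]
R2 <- R2 - (-2/3)*R3:  [    0     1     0  |    -7  13/6   2/3 ]
Right block of [I | A^{-1}] is the inverse:
[   1    -1    0 ]
[  -7  13/6  2/3 ]
[ -10     3    1 ]

inverse = [1 -1 0; -7 13/6 2/3; -10 3 1]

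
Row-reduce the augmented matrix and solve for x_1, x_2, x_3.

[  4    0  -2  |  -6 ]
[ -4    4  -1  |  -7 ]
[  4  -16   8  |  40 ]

Forward elimination on [A|b]:
R2 <- R2 - (-1)*R1:  [   0    4   -3  -13 ]
R3 <- R3 - (1)*R1:  [   0  -16   10   46 ]
R3 <- R3 - (-4)*R2:  [  0   0  -2  -6 ]
Row echelon form:
[ 4  0  -2  |   -6 ]
[ 0  4  -3  |  -13 ]
[ 0  0  -2  |   -6 ]
Back-substitution:
x_3 = (-6) / -2 = 3
x_2 = (-13 - (-3)*(3)) / 4 = -1
x_1 = (-6 - (-2)*(3)) / 4 = 0

(0, -1, 3)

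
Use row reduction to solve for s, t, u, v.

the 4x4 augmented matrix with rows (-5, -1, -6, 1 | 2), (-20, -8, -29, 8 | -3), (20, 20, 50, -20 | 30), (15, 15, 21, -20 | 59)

(0, 0, -1, -4)

Forward elimination on [A|b]:
R2 <- R2 - (4)*R1:  [   0   -4   -5    4  -11 ]
R3 <- R3 - (-4)*R1:  [   0   16   26  -16   38 ]
R4 <- R4 - (-3)*R1:  [   0   12    3  -17   65 ]
R3 <- R3 - (-4)*R2:  [  0   0   6   0  -6 ]
R4 <- R4 - (-3)*R2:  [   0    0  -12   -5   32 ]
R4 <- R4 - (-2)*R3:  [  0   0   0  -5  20 ]
Row echelon form:
[ -5  -1  -6   1  |    2 ]
[  0  -4  -5   4  |  -11 ]
[  0   0   6   0  |   -6 ]
[  0   0   0  -5  |   20 ]
Back-substitution:
v = (20) / -5 = -4
u = (-6) / 6 = -1
t = (-11 - (-5)*(-1) - (4)*(-4)) / -4 = 0
s = (2 - (-1)*(0) - (-6)*(-1) - (1)*(-4)) / -5 = 0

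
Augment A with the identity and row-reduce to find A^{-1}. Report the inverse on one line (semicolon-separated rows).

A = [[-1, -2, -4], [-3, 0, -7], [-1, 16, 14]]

Gauss-Jordan on [A | I]:
R1 <- (1/-1)*R1:  [  1   2   4  |  -1   0   0 ]
R2 <- R2 - (-3)*R1:  [  0   6   5  |  -3   1   0 ]
R3 <- R3 - (-1)*R1:  [  0  18  18  |  -1   0   1 ]
R2 <- (1/6)*R2:  [    0     1   5/6  |  -1/2   1/6     0 ]
R1 <- R1 - (2)*R2:  [    1     0   7/3  |     0  -1/3     0 ]
R3 <- R3 - (18)*R2:  [  0   0   3  |   8  -3   1 ]
R3 <- (1/3)*R3:  [   0    0    1  |  8/3   -1  1/3 ]
R1 <- R1 - (7/3)*R3:  [     1      0      0  |  -56/9      2   -7/9 ]
R2 <- R2 - (5/6)*R3:  [      0       1       0  |  -49/18       1   -5/18 ]
Right block of [I | A^{-1}] is the inverse:
[  -56/9   2   -7/9 ]
[ -49/18   1  -5/18 ]
[    8/3  -1    1/3 ]

inverse = [-56/9 2 -7/9; -49/18 1 -5/18; 8/3 -1 1/3]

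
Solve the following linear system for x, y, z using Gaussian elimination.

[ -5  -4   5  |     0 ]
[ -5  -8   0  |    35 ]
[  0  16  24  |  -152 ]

(1, -5, -3)

Forward elimination on [A|b]:
R2 <- R2 - (1)*R1:  [  0  -4  -5  35 ]
R3 <- R3 - (-4)*R2:  [   0    0    4  -12 ]
Row echelon form:
[ -5  -4   5  |    0 ]
[  0  -4  -5  |   35 ]
[  0   0   4  |  -12 ]
Back-substitution:
z = (-12) / 4 = -3
y = (35 - (-5)*(-3)) / -4 = -5
x = (0 - (-4)*(-5) - (5)*(-3)) / -5 = 1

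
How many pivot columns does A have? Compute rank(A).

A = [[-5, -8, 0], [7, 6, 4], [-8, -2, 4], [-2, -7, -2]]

rank(A) = 3

Row reduction:
R2 <- R2 - (-7/5)*R1:  [     0  -26/5      4 ]
R3 <- R3 - (8/5)*R1:  [    0  54/5     4 ]
R4 <- R4 - (2/5)*R1:  [     0  -19/5     -2 ]
R3 <- R3 - (-27/13)*R2:  [      0       0  160/13 ]
R4 <- R4 - (19/26)*R2:  [      0       0  -64/13 ]
R4 <- R4 - (-2/5)*R3:  [ 0  0  0 ]
Row echelon form:
[ -5     -8       0 ]
[  0  -26/5       4 ]
[  0      0  160/13 ]
[  0      0       0 ]
Nonzero rows / pivot columns: 3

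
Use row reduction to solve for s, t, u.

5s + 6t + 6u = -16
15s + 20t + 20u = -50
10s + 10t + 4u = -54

Forward elimination on [A|b]:
R2 <- R2 - (3)*R1:  [  0   2   2  -2 ]
R3 <- R3 - (2)*R1:  [   0   -2   -8  -22 ]
R3 <- R3 - (-1)*R2:  [   0    0   -6  -24 ]
Row echelon form:
[ 5  6   6  |  -16 ]
[ 0  2   2  |   -2 ]
[ 0  0  -6  |  -24 ]
Back-substitution:
u = (-24) / -6 = 4
t = (-2 - (2)*(4)) / 2 = -5
s = (-16 - (6)*(-5) - (6)*(4)) / 5 = -2

(-2, -5, 4)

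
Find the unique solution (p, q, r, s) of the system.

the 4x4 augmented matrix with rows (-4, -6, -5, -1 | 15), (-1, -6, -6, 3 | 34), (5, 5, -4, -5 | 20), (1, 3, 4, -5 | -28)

(2, 0, -5, 2)

Forward elimination on [A|b]:
R2 <- R2 - (1/4)*R1:  [     0   -9/2  -19/4   13/4  121/4 ]
R3 <- R3 - (-5/4)*R1:  [     0   -5/2  -41/4  -25/4  155/4 ]
R4 <- R4 - (-1/4)*R1:  [     0    3/2   11/4  -21/4  -97/4 ]
R3 <- R3 - (5/9)*R2:  [       0        0  -137/18  -145/18   395/18 ]
R4 <- R4 - (-1/3)*R2:  [     0      0    7/6  -25/6  -85/6 ]
R4 <- R4 - (-21/137)*R3:  [         0          0          0   -740/137  -1480/137 ]
Row echelon form:
[ -4    -6       -5        -1  |         15 ]
[  0  -9/2    -19/4      13/4  |      121/4 ]
[  0     0  -137/18   -145/18  |     395/18 ]
[  0     0        0  -740/137  |  -1480/137 ]
Back-substitution:
s = (-1480/137) / (-740/137) = 2
r = (395/18 - (-145/18)*(2)) / (-137/18) = -5
q = (121/4 - (-19/4)*(-5) - (13/4)*(2)) / (-9/2) = 0
p = (15 - (-6)*(0) - (-5)*(-5) - (-1)*(2)) / -4 = 2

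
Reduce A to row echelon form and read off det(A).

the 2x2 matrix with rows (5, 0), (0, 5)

Forward elimination:
Upper-triangular form:
[ 5  0 ]
[ 0  5 ]
det(A) = (-1)^0 * (5) * (5) = 25  (0 row swaps -> sign +1)

det(A) = 25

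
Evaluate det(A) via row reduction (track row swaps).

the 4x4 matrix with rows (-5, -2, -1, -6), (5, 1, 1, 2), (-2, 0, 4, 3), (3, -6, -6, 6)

det(A) = 759

Forward elimination:
R2 <- R2 - (-1)*R1:  [  0  -1   0  -4 ]
R3 <- R3 - (2/5)*R1:  [    0   4/5  22/5  27/5 ]
R4 <- R4 - (-3/5)*R1:  [     0  -36/5  -33/5   12/5 ]
R3 <- R3 - (-4/5)*R2:  [    0     0  22/5  11/5 ]
R4 <- R4 - (36/5)*R2:  [     0      0  -33/5  156/5 ]
R4 <- R4 - (-3/2)*R3:  [    0     0     0  69/2 ]
Upper-triangular form:
[ -5  -2    -1    -6 ]
[  0  -1     0    -4 ]
[  0   0  22/5  11/5 ]
[  0   0     0  69/2 ]
det(A) = (-1)^0 * (-5) * (-1) * (22/5) * (69/2) = 759  (0 row swaps -> sign +1)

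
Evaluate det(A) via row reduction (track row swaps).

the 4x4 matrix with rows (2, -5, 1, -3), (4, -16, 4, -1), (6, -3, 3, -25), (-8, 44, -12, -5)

det(A) = -144

Forward elimination:
R2 <- R2 - (2)*R1:  [  0  -6   2   5 ]
R3 <- R3 - (3)*R1:  [   0   12    0  -16 ]
R4 <- R4 - (-4)*R1:  [   0   24   -8  -17 ]
R3 <- R3 - (-2)*R2:  [  0   0   4  -6 ]
R4 <- R4 - (-4)*R2:  [ 0  0  0  3 ]
Upper-triangular form:
[ 2  -5  1  -3 ]
[ 0  -6  2   5 ]
[ 0   0  4  -6 ]
[ 0   0  0   3 ]
det(A) = (-1)^0 * (2) * (-6) * (4) * (3) = -144  (0 row swaps -> sign +1)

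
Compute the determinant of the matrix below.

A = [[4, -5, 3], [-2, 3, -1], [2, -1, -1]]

det(A) = -8

Forward elimination:
R2 <- R2 - (-1/2)*R1:  [   0  1/2  1/2 ]
R3 <- R3 - (1/2)*R1:  [    0   3/2  -5/2 ]
R3 <- R3 - (3)*R2:  [  0   0  -4 ]
Upper-triangular form:
[ 4   -5    3 ]
[ 0  1/2  1/2 ]
[ 0    0   -4 ]
det(A) = (-1)^0 * (4) * (1/2) * (-4) = -8  (0 row swaps -> sign +1)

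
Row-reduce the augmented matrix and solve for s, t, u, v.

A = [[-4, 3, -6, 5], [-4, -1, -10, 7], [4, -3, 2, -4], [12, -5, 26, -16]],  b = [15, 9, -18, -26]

(1, 2, 2, 5)

Forward elimination on [A|b]:
R2 <- R2 - (1)*R1:  [  0  -4  -4   2  -6 ]
R3 <- R3 - (-1)*R1:  [  0   0  -4   1  -3 ]
R4 <- R4 - (-3)*R1:  [  0   4   8  -1  19 ]
R4 <- R4 - (-1)*R2:  [  0   0   4   1  13 ]
R4 <- R4 - (-1)*R3:  [  0   0   0   2  10 ]
Row echelon form:
[ -4   3  -6  5  |  15 ]
[  0  -4  -4  2  |  -6 ]
[  0   0  -4  1  |  -3 ]
[  0   0   0  2  |  10 ]
Back-substitution:
v = (10) / 2 = 5
u = (-3 - (1)*(5)) / -4 = 2
t = (-6 - (-4)*(2) - (2)*(5)) / -4 = 2
s = (15 - (3)*(2) - (-6)*(2) - (5)*(5)) / -4 = 1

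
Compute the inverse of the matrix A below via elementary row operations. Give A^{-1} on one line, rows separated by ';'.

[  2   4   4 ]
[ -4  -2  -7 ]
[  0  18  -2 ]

Gauss-Jordan on [A | I]:
R1 <- (1/2)*R1:  [   1    2    2  |  1/2    0    0 ]
R2 <- R2 - (-4)*R1:  [ 0  6  1  |  2  1  0 ]
R2 <- (1/6)*R2:  [   0    1  1/6  |  1/3  1/6    0 ]
R1 <- R1 - (2)*R2:  [    1     0   5/3  |  -1/6  -1/3     0 ]
R3 <- R3 - (18)*R2:  [  0   0  -5  |  -6  -3   1 ]
R3 <- (1/-5)*R3:  [    0     0     1  |   6/5   3/5  -1/5 ]
R1 <- R1 - (5/3)*R3:  [     1      0      0  |  -13/6   -4/3    1/3 ]
R2 <- R2 - (1/6)*R3:  [    0     1     0  |  2/15  1/15  1/30 ]
Right block of [I | A^{-1}] is the inverse:
[ -13/6  -4/3   1/3 ]
[  2/15  1/15  1/30 ]
[   6/5   3/5  -1/5 ]

inverse = [-13/6 -4/3 1/3; 2/15 1/15 1/30; 6/5 3/5 -1/5]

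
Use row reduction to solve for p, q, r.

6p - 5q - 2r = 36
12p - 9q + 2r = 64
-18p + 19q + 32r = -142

(4, -2, -1)

Forward elimination on [A|b]:
R2 <- R2 - (2)*R1:  [  0   1   6  -8 ]
R3 <- R3 - (-3)*R1:  [   0    4   26  -34 ]
R3 <- R3 - (4)*R2:  [  0   0   2  -2 ]
Row echelon form:
[ 6  -5  -2  |  36 ]
[ 0   1   6  |  -8 ]
[ 0   0   2  |  -2 ]
Back-substitution:
r = (-2) / 2 = -1
q = (-8 - (6)*(-1)) / 1 = -2
p = (36 - (-5)*(-2) - (-2)*(-1)) / 6 = 4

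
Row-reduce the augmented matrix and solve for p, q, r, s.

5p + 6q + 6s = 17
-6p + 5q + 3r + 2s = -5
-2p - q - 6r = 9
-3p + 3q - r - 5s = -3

Forward elimination on [A|b]:
R2 <- R2 - (-6/5)*R1:  [    0  61/5     3  46/5  77/5 ]
R3 <- R3 - (-2/5)*R1:  [    0   7/5    -6  12/5  79/5 ]
R4 <- R4 - (-3/5)*R1:  [    0  33/5    -1  -7/5  36/5 ]
R3 <- R3 - (7/61)*R2:  [       0        0  -387/61    82/61   856/61 ]
R4 <- R4 - (33/61)*R2:  [       0        0  -160/61  -389/61   -69/61 ]
R4 <- R4 - (160/387)*R3:  [         0          0          0  -2683/387  -2683/387 ]
Row echelon form:
[ 5     6        0          6  |         17 ]
[ 0  61/5        3       46/5  |       77/5 ]
[ 0     0  -387/61      82/61  |     856/61 ]
[ 0     0        0  -2683/387  |  -2683/387 ]
Back-substitution:
s = (-2683/387) / (-2683/387) = 1
r = (856/61 - (82/61)*(1)) / (-387/61) = -2
q = (77/5 - (3)*(-2) - (46/5)*(1)) / (61/5) = 1
p = (17 - (6)*(1) - (6)*(1)) / 5 = 1

(1, 1, -2, 1)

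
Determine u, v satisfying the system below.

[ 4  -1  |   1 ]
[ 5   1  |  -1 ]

Forward elimination on [A|b]:
R2 <- R2 - (5/4)*R1:  [    0   9/4  -9/4 ]
Row echelon form:
[ 4   -1  |     1 ]
[ 0  9/4  |  -9/4 ]
Back-substitution:
v = (-9/4) / (9/4) = -1
u = (1 - (-1)*(-1)) / 4 = 0

(0, -1)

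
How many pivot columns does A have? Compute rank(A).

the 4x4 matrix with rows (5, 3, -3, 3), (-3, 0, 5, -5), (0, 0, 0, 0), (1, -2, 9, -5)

Row reduction:
R2 <- R2 - (-3/5)*R1:  [     0    9/5   16/5  -16/5 ]
R4 <- R4 - (1/5)*R1:  [     0  -13/5   48/5  -28/5 ]
R4 <- R4 - (-13/9)*R2:  [     0      0  128/9  -92/9 ]
R3 <-> R4   (pivot in column 3 was zero)
[ 5    3     -3      3 ]
[ 0  9/5   16/5  -16/5 ]
[ 0    0  128/9  -92/9 ]
[ 0    0      0      0 ]
Row echelon form:
[ 5    3     -3      3 ]
[ 0  9/5   16/5  -16/5 ]
[ 0    0  128/9  -92/9 ]
[ 0    0      0      0 ]
Nonzero rows / pivot columns: 3

rank(A) = 3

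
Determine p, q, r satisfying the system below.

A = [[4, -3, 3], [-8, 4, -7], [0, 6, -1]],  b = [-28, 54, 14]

Forward elimination on [A|b]:
R2 <- R2 - (-2)*R1:  [  0  -2  -1  -2 ]
R3 <- R3 - (-3)*R2:  [  0   0  -4   8 ]
Row echelon form:
[ 4  -3   3  |  -28 ]
[ 0  -2  -1  |   -2 ]
[ 0   0  -4  |    8 ]
Back-substitution:
r = (8) / -4 = -2
q = (-2 - (-1)*(-2)) / -2 = 2
p = (-28 - (-3)*(2) - (3)*(-2)) / 4 = -4

(-4, 2, -2)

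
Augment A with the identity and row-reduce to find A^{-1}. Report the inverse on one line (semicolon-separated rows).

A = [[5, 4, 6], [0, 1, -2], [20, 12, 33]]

inverse = [57/5 -12 -14/5; -8 9 2; -4 4 1]

Gauss-Jordan on [A | I]:
R1 <- (1/5)*R1:  [   1  4/5  6/5  |  1/5    0    0 ]
R3 <- R3 - (20)*R1:  [  0  -4   9  |  -4   0   1 ]
R1 <- R1 - (4/5)*R2:  [    1     0  14/5  |   1/5  -4/5     0 ]
R3 <- R3 - (-4)*R2:  [  0   0   1  |  -4   4   1 ]
R1 <- R1 - (14/5)*R3:  [     1      0      0  |   57/5    -12  -14/5 ]
R2 <- R2 - (-2)*R3:  [  0   1   0  |  -8   9   2 ]
Right block of [I | A^{-1}] is the inverse:
[ 57/5  -12  -14/5 ]
[   -8    9      2 ]
[   -4    4      1 ]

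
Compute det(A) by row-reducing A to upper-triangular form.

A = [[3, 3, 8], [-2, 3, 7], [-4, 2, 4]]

Forward elimination:
R2 <- R2 - (-2/3)*R1:  [    0     5  37/3 ]
R3 <- R3 - (-4/3)*R1:  [    0     6  44/3 ]
R3 <- R3 - (6/5)*R2:  [     0      0  -2/15 ]
Upper-triangular form:
[ 3  3      8 ]
[ 0  5   37/3 ]
[ 0  0  -2/15 ]
det(A) = (-1)^0 * (3) * (5) * (-2/15) = -2  (0 row swaps -> sign +1)

det(A) = -2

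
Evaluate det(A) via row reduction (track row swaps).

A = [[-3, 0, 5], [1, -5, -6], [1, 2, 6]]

det(A) = 89

Forward elimination:
R2 <- R2 - (-1/3)*R1:  [     0     -5  -13/3 ]
R3 <- R3 - (-1/3)*R1:  [    0     2  23/3 ]
R3 <- R3 - (-2/5)*R2:  [     0      0  89/15 ]
Upper-triangular form:
[ -3   0      5 ]
[  0  -5  -13/3 ]
[  0   0  89/15 ]
det(A) = (-1)^0 * (-3) * (-5) * (89/15) = 89  (0 row swaps -> sign +1)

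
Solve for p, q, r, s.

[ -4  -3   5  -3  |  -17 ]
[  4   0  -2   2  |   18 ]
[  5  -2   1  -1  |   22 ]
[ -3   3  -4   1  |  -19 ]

(5, 2, 3, 2)

Forward elimination on [A|b]:
R2 <- R2 - (-1)*R1:  [  0  -3   3  -1   1 ]
R3 <- R3 - (-5/4)*R1:  [     0  -23/4   29/4  -19/4    3/4 ]
R4 <- R4 - (3/4)*R1:  [     0   21/4  -31/4   13/4  -25/4 ]
R3 <- R3 - (23/12)*R2:  [     0      0    3/2  -17/6   -7/6 ]
R4 <- R4 - (-7/4)*R2:  [    0     0  -5/2   3/2  -9/2 ]
R4 <- R4 - (-5/3)*R3:  [     0      0      0  -29/9  -58/9 ]
Row echelon form:
[ -4  -3    5     -3  |    -17 ]
[  0  -3    3     -1  |      1 ]
[  0   0  3/2  -17/6  |   -7/6 ]
[  0   0    0  -29/9  |  -58/9 ]
Back-substitution:
s = (-58/9) / (-29/9) = 2
r = (-7/6 - (-17/6)*(2)) / (3/2) = 3
q = (1 - (3)*(3) - (-1)*(2)) / -3 = 2
p = (-17 - (-3)*(2) - (5)*(3) - (-3)*(2)) / -4 = 5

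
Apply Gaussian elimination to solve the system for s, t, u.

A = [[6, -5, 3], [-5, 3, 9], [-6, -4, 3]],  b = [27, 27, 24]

Forward elimination on [A|b]:
R2 <- R2 - (-5/6)*R1:  [    0  -7/6  23/2  99/2 ]
R3 <- R3 - (-1)*R1:  [  0  -9   6  51 ]
R3 <- R3 - (54/7)*R2:  [       0        0   -579/7  -2316/7 ]
Row echelon form:
[ 6    -5       3  |       27 ]
[ 0  -7/6    23/2  |     99/2 ]
[ 0     0  -579/7  |  -2316/7 ]
Back-substitution:
u = (-2316/7) / (-579/7) = 4
t = (99/2 - (23/2)*(4)) / (-7/6) = -3
s = (27 - (-5)*(-3) - (3)*(4)) / 6 = 0

(0, -3, 4)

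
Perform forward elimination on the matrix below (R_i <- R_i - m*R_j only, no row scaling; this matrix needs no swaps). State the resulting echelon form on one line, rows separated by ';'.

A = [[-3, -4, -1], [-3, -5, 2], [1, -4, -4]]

REF = [-3 -4 -1; 0 -1 3; 0 0 -61/3]

Forward elimination:
R2 <- R2 - (1)*R1:  [  0  -1   3 ]
R3 <- R3 - (-1/3)*R1:  [     0  -16/3  -13/3 ]
R3 <- R3 - (16/3)*R2:  [     0      0  -61/3 ]
Row echelon form:
[ -3  -4     -1 ]
[  0  -1      3 ]
[  0   0  -61/3 ]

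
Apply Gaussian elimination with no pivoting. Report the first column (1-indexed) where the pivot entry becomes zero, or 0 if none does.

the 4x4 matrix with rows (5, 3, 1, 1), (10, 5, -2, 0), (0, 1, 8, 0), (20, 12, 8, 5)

first zero-pivot column = 0

Naive forward elimination:
R2 <- R2 - (2)*R1:  [  0  -1  -4  -2 ]
R4 <- R4 - (4)*R1:  [ 0  0  4  1 ]
R3 <- R3 - (-1)*R2:  [  0   0   4  -2 ]
R4 <- R4 - (1)*R3:  [ 0  0  0  3 ]
All pivots nonzero; naive elimination completes without hitting a zero pivot.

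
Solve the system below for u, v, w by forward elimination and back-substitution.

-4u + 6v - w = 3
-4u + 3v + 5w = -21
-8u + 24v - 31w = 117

(3, 2, -3)

Forward elimination on [A|b]:
R2 <- R2 - (1)*R1:  [   0   -3    6  -24 ]
R3 <- R3 - (2)*R1:  [   0   12  -29  111 ]
R3 <- R3 - (-4)*R2:  [  0   0  -5  15 ]
Row echelon form:
[ -4   6  -1  |    3 ]
[  0  -3   6  |  -24 ]
[  0   0  -5  |   15 ]
Back-substitution:
w = (15) / -5 = -3
v = (-24 - (6)*(-3)) / -3 = 2
u = (3 - (6)*(2) - (-1)*(-3)) / -4 = 3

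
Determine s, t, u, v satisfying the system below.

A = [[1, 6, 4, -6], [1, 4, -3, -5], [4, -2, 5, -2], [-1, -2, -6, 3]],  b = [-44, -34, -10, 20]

(-2, -3, 0, 4)

Forward elimination on [A|b]:
R2 <- R2 - (1)*R1:  [  0  -2  -7   1  10 ]
R3 <- R3 - (4)*R1:  [   0  -26  -11   22  166 ]
R4 <- R4 - (-1)*R1:  [   0    4   -2   -3  -24 ]
R3 <- R3 - (13)*R2:  [  0   0  80   9  36 ]
R4 <- R4 - (-2)*R2:  [   0    0  -16   -1   -4 ]
R4 <- R4 - (-1/5)*R3:  [    0     0     0   4/5  16/5 ]
Row echelon form:
[ 1   6   4   -6  |   -44 ]
[ 0  -2  -7    1  |    10 ]
[ 0   0  80    9  |    36 ]
[ 0   0   0  4/5  |  16/5 ]
Back-substitution:
v = (16/5) / (4/5) = 4
u = (36 - (9)*(4)) / 80 = 0
t = (10 - (-7)*(0) - (1)*(4)) / -2 = -3
s = (-44 - (6)*(-3) - (4)*(0) - (-6)*(4)) / 1 = -2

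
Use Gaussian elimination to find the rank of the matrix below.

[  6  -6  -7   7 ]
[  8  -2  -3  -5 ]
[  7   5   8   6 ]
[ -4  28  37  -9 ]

Row reduction:
R2 <- R2 - (4/3)*R1:  [     0      6   19/3  -43/3 ]
R3 <- R3 - (7/6)*R1:  [     0     12   97/6  -13/6 ]
R4 <- R4 - (-2/3)*R1:  [     0     24   97/3  -13/3 ]
R3 <- R3 - (2)*R2:  [    0     0   7/2  53/2 ]
R4 <- R4 - (4)*R2:  [  0   0   7  53 ]
R4 <- R4 - (2)*R3:  [ 0  0  0  0 ]
Row echelon form:
[ 6  -6    -7      7 ]
[ 0   6  19/3  -43/3 ]
[ 0   0   7/2   53/2 ]
[ 0   0     0      0 ]
Nonzero rows / pivot columns: 3

rank(A) = 3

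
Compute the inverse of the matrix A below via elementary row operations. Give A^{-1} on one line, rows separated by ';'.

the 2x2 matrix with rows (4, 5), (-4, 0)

inverse = [0 -1/4; 1/5 1/5]

Gauss-Jordan on [A | I]:
R1 <- (1/4)*R1:  [   1  5/4  |  1/4    0 ]
R2 <- R2 - (-4)*R1:  [ 0  5  |  1  1 ]
R2 <- (1/5)*R2:  [   0    1  |  1/5  1/5 ]
R1 <- R1 - (5/4)*R2:  [    1     0  |     0  -1/4 ]
Right block of [I | A^{-1}] is the inverse:
[   0  -1/4 ]
[ 1/5   1/5 ]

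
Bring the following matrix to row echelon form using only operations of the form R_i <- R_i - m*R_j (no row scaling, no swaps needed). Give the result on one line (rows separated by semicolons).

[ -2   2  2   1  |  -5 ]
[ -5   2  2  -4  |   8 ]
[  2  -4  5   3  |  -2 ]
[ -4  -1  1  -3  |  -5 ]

REF = [-2 2 2 1 -5; 0 -3 -3 -13/2 41/2; 0 0 9 25/3 -62/3; 0 0 0 215/54 -1327/54]

Forward elimination:
R2 <- R2 - (5/2)*R1:  [     0     -3     -3  -13/2   41/2 ]
R3 <- R3 - (-1)*R1:  [  0  -2   7   4  -7 ]
R4 <- R4 - (2)*R1:  [  0  -5  -3  -5   5 ]
R3 <- R3 - (2/3)*R2:  [     0      0      9   25/3  -62/3 ]
R4 <- R4 - (5/3)*R2:  [      0       0       2    35/6  -175/6 ]
R4 <- R4 - (2/9)*R3:  [        0         0         0    215/54  -1327/54 ]
Row echelon form:
[ -2   2   2       1  |        -5 ]
[  0  -3  -3   -13/2  |      41/2 ]
[  0   0   9    25/3  |     -62/3 ]
[  0   0   0  215/54  |  -1327/54 ]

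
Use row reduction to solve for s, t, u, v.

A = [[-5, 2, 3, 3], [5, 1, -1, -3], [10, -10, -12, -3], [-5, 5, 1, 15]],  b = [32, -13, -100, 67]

Forward elimination on [A|b]:
R2 <- R2 - (-1)*R1:  [  0   3   2   0  19 ]
R3 <- R3 - (-2)*R1:  [   0   -6   -6    3  -36 ]
R4 <- R4 - (1)*R1:  [  0   3  -2  12  35 ]
R3 <- R3 - (-2)*R2:  [  0   0  -2   3   2 ]
R4 <- R4 - (1)*R2:  [  0   0  -4  12  16 ]
R4 <- R4 - (2)*R3:  [  0   0   0   6  12 ]
Row echelon form:
[ -5  2   3  3  |  32 ]
[  0  3   2  0  |  19 ]
[  0  0  -2  3  |   2 ]
[  0  0   0  6  |  12 ]
Back-substitution:
v = (12) / 6 = 2
u = (2 - (3)*(2)) / -2 = 2
t = (19 - (2)*(2)) / 3 = 5
s = (32 - (2)*(5) - (3)*(2) - (3)*(2)) / -5 = -2

(-2, 5, 2, 2)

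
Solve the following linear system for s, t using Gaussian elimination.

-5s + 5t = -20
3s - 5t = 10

(5, 1)

Forward elimination on [A|b]:
R2 <- R2 - (-3/5)*R1:  [  0  -2  -2 ]
Row echelon form:
[ -5   5  |  -20 ]
[  0  -2  |   -2 ]
Back-substitution:
t = (-2) / -2 = 1
s = (-20 - (5)*(1)) / -5 = 5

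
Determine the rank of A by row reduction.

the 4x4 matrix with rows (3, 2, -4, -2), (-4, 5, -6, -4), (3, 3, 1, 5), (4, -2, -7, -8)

Row reduction:
R2 <- R2 - (-4/3)*R1:  [     0   23/3  -34/3  -20/3 ]
R3 <- R3 - (1)*R1:  [ 0  1  5  7 ]
R4 <- R4 - (4/3)*R1:  [     0  -14/3   -5/3  -16/3 ]
R3 <- R3 - (3/23)*R2:  [      0       0  149/23  181/23 ]
R4 <- R4 - (-14/23)*R2:  [       0        0  -197/23  -216/23 ]
R4 <- R4 - (-197/149)*R3:  [       0        0        0  151/149 ]
Row echelon form:
[ 3     2      -4       -2 ]
[ 0  23/3   -34/3    -20/3 ]
[ 0     0  149/23   181/23 ]
[ 0     0       0  151/149 ]
Nonzero rows / pivot columns: 4

rank(A) = 4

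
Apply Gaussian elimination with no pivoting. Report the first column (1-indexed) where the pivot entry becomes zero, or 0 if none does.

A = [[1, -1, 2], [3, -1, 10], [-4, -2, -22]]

Naive forward elimination:
R2 <- R2 - (3)*R1:  [ 0  2  4 ]
R3 <- R3 - (-4)*R1:  [   0   -6  -14 ]
R3 <- R3 - (-3)*R2:  [  0   0  -2 ]
All pivots nonzero; naive elimination completes without hitting a zero pivot.

first zero-pivot column = 0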